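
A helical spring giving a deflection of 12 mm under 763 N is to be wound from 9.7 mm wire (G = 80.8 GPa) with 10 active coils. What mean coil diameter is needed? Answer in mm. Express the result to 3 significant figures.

Required rate k = F/δ = 763/12 = 63.583 N/mm
D = (Gd⁴/(8N_a·k))^(1/3) = (80.8×10³·9.7⁴/(8·10·63.583))^(1/3)
  = (140626)^(1/3) = 52.0022 mm

52.0 mm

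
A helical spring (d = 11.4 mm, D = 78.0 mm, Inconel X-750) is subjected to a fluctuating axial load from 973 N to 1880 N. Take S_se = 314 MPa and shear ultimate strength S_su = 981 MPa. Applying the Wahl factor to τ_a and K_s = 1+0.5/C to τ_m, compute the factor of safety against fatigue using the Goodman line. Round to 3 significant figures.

2.25

C = D/d = 78.0/11.4 = 6.8421; K_W = (4C−1)/(4C−4)+0.615/C = 1.2183; K_s = 1+0.5/C = 1.0731
F_a = (F_max−F_min)/2 = 453.5 N; F_m = (F_max+F_min)/2 = 1426.5 N
τ_a = K_W·8F_aD/(πd³) = 1.2183 × 60.799 = 74.069 MPa
τ_m = K_s·8F_mD/(πd³) = 1.0731 × 191.25 = 205.22 MPa
Goodman: 1/n_f = τ_a/S_se + τ_m/S_su = 74.069/314 + 205.22/981 = 0.23589 + 0.20920 = 0.44509
n_f = 1/0.44509 = 2.247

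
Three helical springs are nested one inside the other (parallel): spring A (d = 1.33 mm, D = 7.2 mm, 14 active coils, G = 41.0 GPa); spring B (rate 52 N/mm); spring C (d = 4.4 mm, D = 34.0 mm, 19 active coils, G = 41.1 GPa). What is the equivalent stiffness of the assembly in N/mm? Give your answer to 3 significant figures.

k_A = Gd⁴/(8D³N_a) = (41.0×10³)(1.33⁴)/(8·7.2³·14) = 3.0688 N/mm
k_C = Gd⁴/(8D³N_a) = (41.1×10³)(4.4⁴)/(8·34.0³·19) = 2.5785 N/mm
Parallel: k_eq = 3.0688 + 52 + 2.5785 = 57.647 N/mm

57.6 N/mm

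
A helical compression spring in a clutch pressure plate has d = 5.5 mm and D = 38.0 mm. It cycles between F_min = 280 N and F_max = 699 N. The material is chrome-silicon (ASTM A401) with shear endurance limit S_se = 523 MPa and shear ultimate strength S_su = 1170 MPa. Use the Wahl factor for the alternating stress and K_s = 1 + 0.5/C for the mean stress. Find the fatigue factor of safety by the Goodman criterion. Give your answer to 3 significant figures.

C = D/d = 38.0/5.5 = 6.9091; K_W = (4C−1)/(4C−4)+0.615/C = 1.2159; K_s = 1+0.5/C = 1.0724
F_a = (F_max−F_min)/2 = 209.5 N; F_m = (F_max+F_min)/2 = 489.5 N
τ_a = K_W·8F_aD/(πd³) = 1.2159 × 121.85 = 148.16 MPa
τ_m = K_s·8F_mD/(πd³) = 1.0724 × 284.7 = 305.3 MPa
Goodman: 1/n_f = τ_a/S_se + τ_m/S_su = 148.16/523 + 305.3/1170 = 0.28329 + 0.26094 = 0.54423
n_f = 1/0.54423 = 1.837

1.84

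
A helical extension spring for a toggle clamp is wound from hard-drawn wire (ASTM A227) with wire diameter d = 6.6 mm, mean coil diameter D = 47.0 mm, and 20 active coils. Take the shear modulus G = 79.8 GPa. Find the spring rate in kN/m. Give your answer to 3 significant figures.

9.12 kN/m

k = Gd⁴/(8D³N_a) = (79.8×10³ × 6.6⁴) / (8 × 47.0³ × 20)
  = 1.51418e+08 / 1.66117e+07 = 9.1152 N/mm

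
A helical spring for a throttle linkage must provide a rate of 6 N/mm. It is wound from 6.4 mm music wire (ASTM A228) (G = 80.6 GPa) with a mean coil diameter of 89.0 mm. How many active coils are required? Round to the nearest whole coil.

4

N_a = Gd⁴/(8D³k) = (80.6×10³ × 6.4⁴)/(8 × 89.0³ × 6)
    = 1.35224e+08 / 3.38385e+07 = 3.996 → 4 coils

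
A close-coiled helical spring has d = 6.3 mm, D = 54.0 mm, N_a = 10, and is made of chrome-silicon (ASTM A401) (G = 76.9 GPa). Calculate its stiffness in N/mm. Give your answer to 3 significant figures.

9.62 N/mm

k = Gd⁴/(8D³N_a) = (76.9×10³ × 6.3⁴) / (8 × 54.0³ × 10)
  = 1.2114e+08 / 1.25971e+07 = 9.6165 N/mm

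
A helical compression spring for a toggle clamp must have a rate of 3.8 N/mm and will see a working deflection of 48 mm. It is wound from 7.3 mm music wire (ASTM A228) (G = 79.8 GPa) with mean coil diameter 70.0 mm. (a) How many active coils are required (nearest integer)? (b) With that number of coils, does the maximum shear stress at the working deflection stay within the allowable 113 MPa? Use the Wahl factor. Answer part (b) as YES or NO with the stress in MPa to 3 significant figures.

N_a = Gd⁴/(8D³k) = (79.8×10³)(7.3⁴)/(8·70.0³·3.8) = 21.73 → N_a = 22
Actual rate k = Gd⁴/(8D³·22) = 3.7539 N/mm
Working load F = kδ = 3.7539·48 = 180.19 N
C = 70.0/7.3 = 9.5890; K_W = (4C−1)/(4C−4)+0.615/C = 1.1515
τ_max = K_W·8FD/(πd³) = 1.1515·82.565 = 95.071 MPa
τ_max ≤ 113 MPa → acceptable

(a) 22 coils; (b) YES, τ_max = 95.1 MPa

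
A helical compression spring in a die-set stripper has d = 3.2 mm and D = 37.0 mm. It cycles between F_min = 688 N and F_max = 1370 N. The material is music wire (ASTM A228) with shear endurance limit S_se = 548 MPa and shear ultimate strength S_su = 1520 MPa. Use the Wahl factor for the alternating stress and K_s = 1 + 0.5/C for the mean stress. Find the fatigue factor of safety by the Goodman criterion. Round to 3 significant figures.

C = D/d = 37.0/3.2 = 11.5625; K_W = (4C−1)/(4C−4)+0.615/C = 1.1242; K_s = 1+0.5/C = 1.0432
F_a = (F_max−F_min)/2 = 341 N; F_m = (F_max+F_min)/2 = 1029 N
τ_a = K_W·8F_aD/(πd³) = 1.1242 × 980.5 = 1102.3 MPa
τ_m = K_s·8F_mD/(πd³) = 1.0432 × 2958.7 = 3086.7 MPa
Goodman: 1/n_f = τ_a/S_se + τ_m/S_su = 1102.3/548 + 3086.7/1520 = 2.01144 + 2.03072 = 4.0422
n_f = 1/4.0422 = 0.2474

0.247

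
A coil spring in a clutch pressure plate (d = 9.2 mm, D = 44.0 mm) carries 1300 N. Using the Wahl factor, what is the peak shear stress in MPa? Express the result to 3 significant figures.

248 MPa

Spring index C = D/d = 44.0/9.2 = 4.7826
K_W = (4C−1)/(4C−4) + 0.615/C = 18.130/15.130 + 0.1286 = 1.3269
τ₀ = 8FD/(πd³) = 8·1300·44.0/(π·9.2³) = 457600/2446.3 = 187.06 MPa
τ_max = K·τ₀ = 1.3269 × 187.06 = 248.2 MPa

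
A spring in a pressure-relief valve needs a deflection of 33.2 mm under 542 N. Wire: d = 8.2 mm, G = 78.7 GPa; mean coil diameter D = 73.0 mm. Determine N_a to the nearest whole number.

Required rate k = F/δ = 542/33.2 = 16.325 N/mm
N_a = Gd⁴/(8D³k) = (78.7×10³ × 8.2⁴)/(8 × 73.0³ × 16.325)
    = 3.5582e+08 / 5.08066e+07 = 7.003 → 7 coils

7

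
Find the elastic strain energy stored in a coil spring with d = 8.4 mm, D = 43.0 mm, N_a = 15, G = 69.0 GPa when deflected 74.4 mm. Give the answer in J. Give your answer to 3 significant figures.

99.7 J

k = Gd⁴/(8D³N_a) = (69.0×10³)(8.4⁴)/(8·43.0³·15) = 36.006 N/mm
U = ½kδ² = 0.5 × 36.006 × 74.4² = 99654 N·mm = 99.654 J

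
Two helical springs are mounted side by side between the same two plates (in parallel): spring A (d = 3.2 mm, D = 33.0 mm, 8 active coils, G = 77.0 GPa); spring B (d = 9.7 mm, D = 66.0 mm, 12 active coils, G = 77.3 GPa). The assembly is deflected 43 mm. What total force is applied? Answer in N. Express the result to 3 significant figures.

1220 N

k_A = Gd⁴/(8D³N_a) = (77.0×10³)(3.2⁴)/(8·33.0³·8) = 3.5105 N/mm
k_B = Gd⁴/(8D³N_a) = (77.3×10³)(9.7⁴)/(8·66.0³·12) = 24.795 N/mm
Parallel: k_eq = 3.5105 + 24.795 = 28.305 N/mm
F = k_eq·δ = 28.305·43 = 1217.1 N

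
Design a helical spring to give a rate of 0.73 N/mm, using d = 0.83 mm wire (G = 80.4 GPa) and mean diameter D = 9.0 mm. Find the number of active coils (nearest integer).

9

N_a = Gd⁴/(8D³k) = (80.4×10³ × 0.83⁴)/(8 × 9.0³ × 0.73)
    = 38156.5 / 4257.36 = 8.962 → 9 coils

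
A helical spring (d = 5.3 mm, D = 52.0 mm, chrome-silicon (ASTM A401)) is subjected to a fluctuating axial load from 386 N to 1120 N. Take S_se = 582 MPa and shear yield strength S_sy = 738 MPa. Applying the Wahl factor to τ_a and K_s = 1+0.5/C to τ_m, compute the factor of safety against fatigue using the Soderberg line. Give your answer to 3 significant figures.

0.626

C = D/d = 52.0/5.3 = 9.8113; K_W = (4C−1)/(4C−4)+0.615/C = 1.1478; K_s = 1+0.5/C = 1.0510
F_a = (F_max−F_min)/2 = 367 N; F_m = (F_max+F_min)/2 = 753 N
τ_a = K_W·8F_aD/(πd³) = 1.1478 × 326.42 = 374.67 MPa
τ_m = K_s·8F_mD/(πd³) = 1.0510 × 669.75 = 703.88 MPa
Soderberg: 1/n_f = τ_a/S_se + τ_m/S_sy = 374.67/582 + 703.88/738 = 0.64376 + 0.95376 = 1.5975
n_f = 1/1.5975 = 0.626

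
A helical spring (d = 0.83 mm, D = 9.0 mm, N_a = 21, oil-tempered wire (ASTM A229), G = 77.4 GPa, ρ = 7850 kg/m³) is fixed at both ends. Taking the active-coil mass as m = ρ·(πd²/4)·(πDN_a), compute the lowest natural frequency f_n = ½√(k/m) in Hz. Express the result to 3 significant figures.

172 Hz

k = Gd⁴/(8D³N_a) = (77.4×10³)(0.83⁴)/(8·9.0³·21) = 0.29993 N/mm = 299.93 N/m
Wire length L = πDN_a = π·9.0·21 = 593.76 mm
m = ρ·(πd²/4)·L = 7850 × 0.54106×10⁻⁶ m² × 0.59376 m = 0.0025219 kg
f_n = ½√(k/m) = 0.5·√(299.93/0.0025219) = 0.5·√(1.1893e+05) = 172.43 Hz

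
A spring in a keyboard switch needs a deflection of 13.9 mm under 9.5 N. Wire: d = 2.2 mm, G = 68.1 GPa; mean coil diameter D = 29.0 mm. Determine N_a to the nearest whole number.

12

Required rate k = F/δ = 9.5/13.9 = 0.68345 N/mm
N_a = Gd⁴/(8D³k) = (68.1×10³ × 2.2⁴)/(8 × 29.0³ × 0.68345)
    = 1.59528e+06 / 133350 = 11.96 → 12 coils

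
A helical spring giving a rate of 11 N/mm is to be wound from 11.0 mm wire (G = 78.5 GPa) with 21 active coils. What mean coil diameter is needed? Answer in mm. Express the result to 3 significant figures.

D = (Gd⁴/(8N_a·k))^(1/3) = (78.5×10³·11.0⁴/(8·21·11))^(1/3)
  = (621926)^(1/3) = 85.3584 mm

85.4 mm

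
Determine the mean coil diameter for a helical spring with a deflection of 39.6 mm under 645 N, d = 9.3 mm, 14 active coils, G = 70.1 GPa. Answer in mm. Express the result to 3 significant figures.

Required rate k = F/δ = 645/39.6 = 16.288 N/mm
D = (Gd⁴/(8N_a·k))^(1/3) = (70.1×10³·9.3⁴/(8·14·16.288))^(1/3)
  = (287453)^(1/3) = 65.9967 mm

66.0 mm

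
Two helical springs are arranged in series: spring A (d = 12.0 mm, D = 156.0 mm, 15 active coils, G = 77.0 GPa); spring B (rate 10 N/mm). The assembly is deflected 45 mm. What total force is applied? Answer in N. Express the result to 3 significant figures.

117 N

k_A = Gd⁴/(8D³N_a) = (77.0×10³)(12.0⁴)/(8·156.0³·15) = 3.5048 N/mm
Series: 1/k_eq = 1/3.5048 + 1/10 = 0.38532; k_eq = 2.5952 N/mm
F = k_eq·δ = 2.5952·45 = 116.78 N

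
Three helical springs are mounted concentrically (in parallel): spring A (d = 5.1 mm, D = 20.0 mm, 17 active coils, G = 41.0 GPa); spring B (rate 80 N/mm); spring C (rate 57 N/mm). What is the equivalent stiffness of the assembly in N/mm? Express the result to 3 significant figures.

162 N/mm

k_A = Gd⁴/(8D³N_a) = (41.0×10³)(5.1⁴)/(8·20.0³·17) = 25.494 N/mm
Parallel: k_eq = 25.494 + 80 + 57 = 162.49 N/mm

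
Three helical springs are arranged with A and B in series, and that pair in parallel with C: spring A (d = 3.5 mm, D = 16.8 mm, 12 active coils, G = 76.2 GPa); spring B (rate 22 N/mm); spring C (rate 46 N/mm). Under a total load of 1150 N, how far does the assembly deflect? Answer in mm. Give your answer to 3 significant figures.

k_A = Gd⁴/(8D³N_a) = (76.2×10³)(3.5⁴)/(8·16.8³·12) = 25.12 N/mm
Springs A,B series: k_AB = 1/(1/25.12+1/22) = 11.728 N/mm; parallel with C: k_eq = 11.728+46 = 57.728 N/mm
δ = F/k_eq = 1150/57.728 = 19.921 mm

19.9 mm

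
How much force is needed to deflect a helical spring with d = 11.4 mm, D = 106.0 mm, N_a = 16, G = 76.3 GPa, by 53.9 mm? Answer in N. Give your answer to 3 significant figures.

k = Gd⁴/(8D³N_a) = (76.3×10³)(11.4⁴)/(8·106.0³·16) = 8.4531 N/mm
F = k·δ = 8.4531 × 53.9 = 455.62 N

456 N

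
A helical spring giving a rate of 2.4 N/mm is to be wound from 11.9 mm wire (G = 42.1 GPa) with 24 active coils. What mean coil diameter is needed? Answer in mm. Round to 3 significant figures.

122 mm

D = (Gd⁴/(8N_a·k))^(1/3) = (42.1×10³·11.9⁴/(8·24·2.4))^(1/3)
  = (1.83213e+06)^(1/3) = 122.3637 mm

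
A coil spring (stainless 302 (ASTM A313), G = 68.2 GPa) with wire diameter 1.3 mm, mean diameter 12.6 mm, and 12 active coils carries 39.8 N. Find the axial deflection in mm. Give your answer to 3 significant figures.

39.2 mm

k = Gd⁴/(8D³N_a) = (68.2×10³)(1.3⁴)/(8·12.6³·12) = 1.0143 N/mm
δ = F/k = 39.8 / 1.0143 = 39.238 mm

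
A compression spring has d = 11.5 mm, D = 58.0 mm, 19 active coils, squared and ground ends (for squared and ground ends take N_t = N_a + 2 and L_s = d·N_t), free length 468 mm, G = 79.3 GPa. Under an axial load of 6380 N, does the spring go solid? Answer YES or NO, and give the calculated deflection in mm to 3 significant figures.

k = Gd⁴/(8D³N_a) = (79.3×10³)(11.5⁴)/(8·58.0³·19) = 46.767 N/mm
N_t = 21; L_s = 11.5·21 = 241.5 mm; δ_solid = L₀ − L_s = 468 − 241.5 = 226.5 mm
δ = F/k = 6380/46.767 = 136.42 mm
δ < δ_solid → spring does not go solid

NO, δ = 136 mm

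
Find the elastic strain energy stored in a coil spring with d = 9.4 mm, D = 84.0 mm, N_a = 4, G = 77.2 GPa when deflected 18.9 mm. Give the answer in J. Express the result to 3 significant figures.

5.68 J

k = Gd⁴/(8D³N_a) = (77.2×10³)(9.4⁴)/(8·84.0³·4) = 31.779 N/mm
U = ½kδ² = 0.5 × 31.779 × 18.9² = 5675.9 N·mm = 5.6759 J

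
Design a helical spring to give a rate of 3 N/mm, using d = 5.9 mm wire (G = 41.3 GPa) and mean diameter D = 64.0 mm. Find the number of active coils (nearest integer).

8

N_a = Gd⁴/(8D³k) = (41.3×10³ × 5.9⁴)/(8 × 64.0³ × 3)
    = 5.00447e+07 / 6.29146e+06 = 7.954 → 8 coils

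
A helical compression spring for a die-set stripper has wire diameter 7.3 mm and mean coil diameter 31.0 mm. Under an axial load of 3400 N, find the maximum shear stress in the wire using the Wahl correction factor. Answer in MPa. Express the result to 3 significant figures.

Spring index C = D/d = 31.0/7.3 = 4.2466
K_W = (4C−1)/(4C−4) + 0.615/C = 15.986/12.986 + 0.1448 = 1.3758
τ₀ = 8FD/(πd³) = 8·3400·31.0/(π·7.3³) = 843200/1222.1 = 689.94 MPa
τ_max = K·τ₀ = 1.3758 × 689.94 = 949.25 MPa

949 MPa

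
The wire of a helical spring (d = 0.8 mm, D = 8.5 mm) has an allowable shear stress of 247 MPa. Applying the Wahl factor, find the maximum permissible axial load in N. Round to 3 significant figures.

C = D/d = 8.5/0.8 = 10.6250
K_W = (4C−1)/(4C−4) + 0.615/C = 41.500/38.500 + 0.0579 = 1.1358
τ_max = K·8FD/(πd³) → F_max = τ_allow·πd³/(8DK)
F_max = 247·π·0.8³/(8·8.5·1.1358) = 397.3/77.235 = 5.144 N

5.14 N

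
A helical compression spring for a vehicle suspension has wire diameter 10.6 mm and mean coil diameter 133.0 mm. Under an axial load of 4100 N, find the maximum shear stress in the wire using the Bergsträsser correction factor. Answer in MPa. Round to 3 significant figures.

1290 MPa

Spring index C = D/d = 133.0/10.6 = 12.5472
K_B = (4C+2)/(4C−3) = 52.189/47.189 = 1.1060
τ₀ = 8FD/(πd³) = 8·4100·133.0/(π·10.6³) = 4.3624e+06/3741.7 = 1165.9 MPa
τ_max = K·τ₀ = 1.1060 × 1165.9 = 1289.4 MPa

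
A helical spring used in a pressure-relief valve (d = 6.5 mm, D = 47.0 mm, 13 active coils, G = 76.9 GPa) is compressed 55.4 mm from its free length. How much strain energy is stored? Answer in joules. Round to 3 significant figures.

k = Gd⁴/(8D³N_a) = (76.9×10³)(6.5⁴)/(8·47.0³·13) = 12.713 N/mm
U = ½kδ² = 0.5 × 12.713 × 55.4² = 19509 N·mm = 19.509 J

19.5 J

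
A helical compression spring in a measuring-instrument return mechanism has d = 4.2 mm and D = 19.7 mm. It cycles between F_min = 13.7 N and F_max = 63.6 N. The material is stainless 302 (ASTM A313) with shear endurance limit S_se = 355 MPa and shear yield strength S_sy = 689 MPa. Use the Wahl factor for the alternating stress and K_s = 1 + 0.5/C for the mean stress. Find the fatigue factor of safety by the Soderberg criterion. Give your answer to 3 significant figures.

9.48

C = D/d = 19.7/4.2 = 4.6905; K_W = (4C−1)/(4C−4)+0.615/C = 1.3343; K_s = 1+0.5/C = 1.1066
F_a = (F_max−F_min)/2 = 24.95 N; F_m = (F_max+F_min)/2 = 38.65 N
τ_a = K_W·8F_aD/(πd³) = 1.3343 × 16.894 = 22.542 MPa
τ_m = K_s·8F_mD/(πd³) = 1.1066 × 26.17 = 28.96 MPa
Soderberg: 1/n_f = τ_a/S_se + τ_m/S_sy = 22.542/355 + 28.96/689 = 0.06350 + 0.04203 = 0.10553
n_f = 1/0.10553 = 9.476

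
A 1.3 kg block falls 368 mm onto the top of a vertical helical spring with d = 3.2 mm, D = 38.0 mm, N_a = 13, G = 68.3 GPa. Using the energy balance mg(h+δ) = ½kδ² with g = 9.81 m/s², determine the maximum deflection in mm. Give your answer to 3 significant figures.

k = Gd⁴/(8D³N_a) = (68.3×10³)(3.2⁴)/(8·38.0³·13) = 1.255 N/mm
W = mg = 1.3 × 9.81 = 12.753 N
½kδ² − Wδ − Wh = 0 → δ = (W + √(W² + 2kWh))/k
δ = (12.753 + √(162.64 + 11779.5))/1.255 = (12.753 + 109.28)/1.255 = 97.239 mm

97.2 mm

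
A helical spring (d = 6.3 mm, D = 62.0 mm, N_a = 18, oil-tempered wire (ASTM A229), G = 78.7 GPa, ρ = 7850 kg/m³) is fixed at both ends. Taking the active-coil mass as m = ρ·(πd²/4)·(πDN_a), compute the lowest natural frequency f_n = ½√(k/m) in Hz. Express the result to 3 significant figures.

k = Gd⁴/(8D³N_a) = (78.7×10³)(6.3⁴)/(8·62.0³·18) = 3.6124 N/mm = 3612.4 N/m
Wire length L = πDN_a = π·62.0·18 = 3506 mm
m = ρ·(πd²/4)·L = 7850 × 31.172×10⁻⁶ m² × 3.506 m = 0.85794 kg
f_n = ½√(k/m) = 0.5·√(3612.4/0.85794) = 0.5·√(4210.6) = 32.445 Hz

32.4 Hz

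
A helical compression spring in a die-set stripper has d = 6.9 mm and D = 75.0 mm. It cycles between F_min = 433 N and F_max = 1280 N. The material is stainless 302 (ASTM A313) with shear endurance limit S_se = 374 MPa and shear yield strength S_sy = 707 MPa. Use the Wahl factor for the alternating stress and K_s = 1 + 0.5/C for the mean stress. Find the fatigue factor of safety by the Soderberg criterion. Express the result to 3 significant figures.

C = D/d = 75.0/6.9 = 10.8696; K_W = (4C−1)/(4C−4)+0.615/C = 1.1326; K_s = 1+0.5/C = 1.0460
F_a = (F_max−F_min)/2 = 423.5 N; F_m = (F_max+F_min)/2 = 856.5 N
τ_a = K_W·8F_aD/(πd³) = 1.1326 × 246.21 = 278.85 MPa
τ_m = K_s·8F_mD/(πd³) = 1.0460 × 497.95 = 520.85 MPa
Soderberg: 1/n_f = τ_a/S_se + τ_m/S_sy = 278.85/374 + 520.85/707 = 0.74559 + 0.73671 = 1.4823
n_f = 1/1.4823 = 0.6746

0.675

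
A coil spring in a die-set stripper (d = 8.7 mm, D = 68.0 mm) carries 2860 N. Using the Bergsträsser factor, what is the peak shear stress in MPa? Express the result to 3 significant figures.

Spring index C = D/d = 68.0/8.7 = 7.8161
K_B = (4C+2)/(4C−3) = 33.264/28.264 = 1.1769
τ₀ = 8FD/(πd³) = 8·2860·68.0/(π·8.7³) = 1.55584e+06/2068.7 = 752.07 MPa
τ_max = K·τ₀ = 1.1769 × 752.07 = 885.11 MPa

885 MPa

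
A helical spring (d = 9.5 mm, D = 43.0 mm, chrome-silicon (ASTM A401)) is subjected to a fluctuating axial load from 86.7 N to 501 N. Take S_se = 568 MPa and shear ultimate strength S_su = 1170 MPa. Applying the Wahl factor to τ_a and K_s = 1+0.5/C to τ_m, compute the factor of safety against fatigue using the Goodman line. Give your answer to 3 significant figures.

C = D/d = 43.0/9.5 = 4.5263; K_W = (4C−1)/(4C−4)+0.615/C = 1.3486; K_s = 1+0.5/C = 1.1105
F_a = (F_max−F_min)/2 = 207.15 N; F_m = (F_max+F_min)/2 = 293.85 N
τ_a = K_W·8F_aD/(πd³) = 1.3486 × 26.456 = 35.677 MPa
τ_m = K_s·8F_mD/(πd³) = 1.1105 × 37.529 = 41.674 MPa
Goodman: 1/n_f = τ_a/S_se + τ_m/S_su = 35.677/568 + 41.674/1170 = 0.06281 + 0.03562 = 0.098431
n_f = 1/0.098431 = 10.16

10.2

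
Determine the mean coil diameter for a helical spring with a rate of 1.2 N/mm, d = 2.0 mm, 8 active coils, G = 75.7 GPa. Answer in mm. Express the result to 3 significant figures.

D = (Gd⁴/(8N_a·k))^(1/3) = (75.7×10³·2.0⁴/(8·8·1.2))^(1/3)
  = (15770.8)^(1/3) = 25.0775 mm

25.1 mm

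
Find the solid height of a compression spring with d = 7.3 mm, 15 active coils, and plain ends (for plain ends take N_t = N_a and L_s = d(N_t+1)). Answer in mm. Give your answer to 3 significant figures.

117 mm

plain ends: N_t = N_a = 15
L_s = d·(N_t+1) = 7.3 × 16 = 116.8 mm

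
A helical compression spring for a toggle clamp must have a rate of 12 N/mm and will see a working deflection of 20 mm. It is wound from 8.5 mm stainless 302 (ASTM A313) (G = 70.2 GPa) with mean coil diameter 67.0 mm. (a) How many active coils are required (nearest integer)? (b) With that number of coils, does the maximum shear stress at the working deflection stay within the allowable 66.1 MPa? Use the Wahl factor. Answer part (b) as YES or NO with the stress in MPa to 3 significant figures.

(a) 13 coils; (b) NO, τ_max = 77.3 MPa

N_a = Gd⁴/(8D³k) = (70.2×10³)(8.5⁴)/(8·67.0³·12) = 12.69 → N_a = 13
Actual rate k = Gd⁴/(8D³·13) = 11.715 N/mm
Working load F = kδ = 11.715·20 = 234.31 N
C = 67.0/8.5 = 7.8824; K_W = (4C−1)/(4C−4)+0.615/C = 1.1870
τ_max = K_W·8FD/(πd³) = 1.1870·65.094 = 77.267 MPa
τ_max > 66.1 MPa → exceeds allowable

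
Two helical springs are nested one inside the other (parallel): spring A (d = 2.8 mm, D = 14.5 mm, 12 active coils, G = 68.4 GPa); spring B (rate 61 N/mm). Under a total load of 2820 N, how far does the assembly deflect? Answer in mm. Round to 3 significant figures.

k_A = Gd⁴/(8D³N_a) = (68.4×10³)(2.8⁴)/(8·14.5³·12) = 14.365 N/mm
Parallel: k_eq = 14.365 + 61 = 75.365 N/mm
δ = F/k_eq = 2820/75.365 = 37.418 mm

37.4 mm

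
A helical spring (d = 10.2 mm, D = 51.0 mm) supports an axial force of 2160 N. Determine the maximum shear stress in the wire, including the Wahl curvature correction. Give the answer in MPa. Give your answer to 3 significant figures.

346 MPa

Spring index C = D/d = 51.0/10.2 = 5.0000
K_W = (4C−1)/(4C−4) + 0.615/C = 19.000/16.000 + 0.1230 = 1.3105
τ₀ = 8FD/(πd³) = 8·2160·51.0/(π·10.2³) = 881280/3333.9 = 264.34 MPa
τ_max = K·τ₀ = 1.3105 × 264.34 = 346.42 MPa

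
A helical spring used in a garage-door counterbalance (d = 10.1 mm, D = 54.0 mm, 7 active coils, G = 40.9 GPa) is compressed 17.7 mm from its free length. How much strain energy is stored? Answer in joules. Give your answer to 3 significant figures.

7.56 J

k = Gd⁴/(8D³N_a) = (40.9×10³)(10.1⁴)/(8·54.0³·7) = 48.266 N/mm
U = ½kδ² = 0.5 × 48.266 × 17.7² = 7560.6 N·mm = 7.5606 J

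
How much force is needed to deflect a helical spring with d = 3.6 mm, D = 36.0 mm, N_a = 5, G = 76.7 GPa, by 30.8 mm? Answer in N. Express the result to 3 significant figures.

k = Gd⁴/(8D³N_a) = (76.7×10³)(3.6⁴)/(8·36.0³·5) = 6.903 N/mm
F = k·δ = 6.903 × 30.8 = 212.61 N

213 N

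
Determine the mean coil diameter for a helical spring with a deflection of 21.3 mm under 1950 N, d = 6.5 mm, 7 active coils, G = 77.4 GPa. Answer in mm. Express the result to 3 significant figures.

30.0 mm

Required rate k = F/δ = 1950/21.3 = 91.549 N/mm
D = (Gd⁴/(8N_a·k))^(1/3) = (77.4×10³·6.5⁴/(8·7·91.549))^(1/3)
  = (26949.5)^(1/3) = 29.9813 mm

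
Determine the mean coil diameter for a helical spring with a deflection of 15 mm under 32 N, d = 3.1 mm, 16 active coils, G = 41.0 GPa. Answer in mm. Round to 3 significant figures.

24.0 mm

Required rate k = F/δ = 32/15 = 2.1333 N/mm
D = (Gd⁴/(8N_a·k))^(1/3) = (41.0×10³·3.1⁴/(8·16·2.1333))^(1/3)
  = (13866.3)^(1/3) = 24.0245 mm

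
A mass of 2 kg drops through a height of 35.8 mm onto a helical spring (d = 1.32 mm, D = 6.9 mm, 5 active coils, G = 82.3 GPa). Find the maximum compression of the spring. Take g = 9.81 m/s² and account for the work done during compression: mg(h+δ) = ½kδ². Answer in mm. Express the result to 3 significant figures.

9.69 mm

k = Gd⁴/(8D³N_a) = (82.3×10³)(1.32⁴)/(8·6.9³·5) = 19.015 N/mm
W = mg = 2 × 9.81 = 19.62 N
½kδ² − Wδ − Wh = 0 → δ = (W + √(W² + 2kWh))/k
δ = (19.62 + √(384.94 + 26711.6))/19.015 = (19.62 + 164.61)/19.015 = 9.6889 mm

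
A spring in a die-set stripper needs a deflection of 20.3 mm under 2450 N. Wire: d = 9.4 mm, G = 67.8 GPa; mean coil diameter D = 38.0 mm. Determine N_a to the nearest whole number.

Required rate k = F/δ = 2450/20.3 = 120.69 N/mm
N_a = Gd⁴/(8D³k) = (67.8×10³ × 9.4⁴)/(8 × 38.0³ × 120.69)
    = 5.29348e+08 / 5.29799e+07 = 9.991 → 10 coils

10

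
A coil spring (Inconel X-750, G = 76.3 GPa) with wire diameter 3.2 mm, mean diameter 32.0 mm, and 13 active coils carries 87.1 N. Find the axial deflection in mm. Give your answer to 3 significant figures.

37.1 mm

k = Gd⁴/(8D³N_a) = (76.3×10³)(3.2⁴)/(8·32.0³·13) = 2.3477 N/mm
δ = F/k = 87.1 / 2.3477 = 37.1 mm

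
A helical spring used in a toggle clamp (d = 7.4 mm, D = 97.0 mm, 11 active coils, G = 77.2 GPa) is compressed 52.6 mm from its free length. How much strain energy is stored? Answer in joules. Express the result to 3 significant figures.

k = Gd⁴/(8D³N_a) = (77.2×10³)(7.4⁴)/(8·97.0³·11) = 2.8823 N/mm
U = ½kδ² = 0.5 × 2.8823 × 52.6² = 3987.4 N·mm = 3.9874 J

3.99 J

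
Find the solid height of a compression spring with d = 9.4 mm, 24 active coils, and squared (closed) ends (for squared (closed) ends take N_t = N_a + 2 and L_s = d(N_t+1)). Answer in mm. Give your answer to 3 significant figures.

254 mm

squared (closed) ends: N_t = N_a + 2 = 24 + 2 = 26
L_s = d·(N_t+1) = 9.4 × 27 = 253.8 mm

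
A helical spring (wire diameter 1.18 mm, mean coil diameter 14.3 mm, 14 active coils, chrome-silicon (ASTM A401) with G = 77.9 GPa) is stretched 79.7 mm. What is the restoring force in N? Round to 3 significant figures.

k = Gd⁴/(8D³N_a) = (77.9×10³)(1.18⁴)/(8·14.3³·14) = 0.46115 N/mm
F = k·δ = 0.46115 × 79.7 = 36.753 N

36.8 N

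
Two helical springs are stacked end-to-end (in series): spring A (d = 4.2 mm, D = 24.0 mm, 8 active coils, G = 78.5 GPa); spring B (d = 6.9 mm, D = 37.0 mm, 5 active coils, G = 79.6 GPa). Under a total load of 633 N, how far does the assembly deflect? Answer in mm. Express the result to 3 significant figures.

30.0 mm

k_A = Gd⁴/(8D³N_a) = (78.5×10³)(4.2⁴)/(8·24.0³·8) = 27.609 N/mm
k_B = Gd⁴/(8D³N_a) = (79.6×10³)(6.9⁴)/(8·37.0³·5) = 89.052 N/mm
Series: 1/k_eq = 1/27.609 + 1/89.052 = 0.047449; k_eq = 21.075 N/mm
δ = F/k_eq = 633/21.075 = 30.035 mm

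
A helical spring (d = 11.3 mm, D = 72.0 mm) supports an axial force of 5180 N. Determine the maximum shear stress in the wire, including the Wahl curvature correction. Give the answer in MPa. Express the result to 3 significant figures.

Spring index C = D/d = 72.0/11.3 = 6.3717
K_W = (4C−1)/(4C−4) + 0.615/C = 24.487/21.487 + 0.0965 = 1.2361
τ₀ = 8FD/(πd³) = 8·5180·72.0/(π·11.3³) = 2.98368e+06/4533 = 658.21 MPa
τ_max = K·τ₀ = 1.2361 × 658.21 = 813.65 MPa

814 MPa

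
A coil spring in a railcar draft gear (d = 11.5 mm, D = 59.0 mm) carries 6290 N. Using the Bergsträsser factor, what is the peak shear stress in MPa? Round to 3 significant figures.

799 MPa

Spring index C = D/d = 59.0/11.5 = 5.1304
K_B = (4C+2)/(4C−3) = 22.522/17.522 = 1.2854
τ₀ = 8FD/(πd³) = 8·6290·59.0/(π·11.5³) = 2.96888e+06/4778 = 621.37 MPa
τ_max = K·τ₀ = 1.2854 × 621.37 = 798.68 MPa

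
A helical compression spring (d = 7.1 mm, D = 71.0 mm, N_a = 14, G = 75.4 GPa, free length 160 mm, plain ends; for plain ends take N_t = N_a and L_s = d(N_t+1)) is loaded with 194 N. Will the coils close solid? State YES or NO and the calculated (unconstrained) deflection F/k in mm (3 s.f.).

k = Gd⁴/(8D³N_a) = (75.4×10³)(7.1⁴)/(8·71.0³·14) = 4.7798 N/mm
N_t = 14; L_s = 7.1·15 = 106.5 mm; δ_solid = L₀ − L_s = 160 − 106.5 = 53.5 mm
δ = F/k = 194/4.7798 = 40.587 mm
δ < δ_solid → spring does not go solid

NO, δ = 40.6 mm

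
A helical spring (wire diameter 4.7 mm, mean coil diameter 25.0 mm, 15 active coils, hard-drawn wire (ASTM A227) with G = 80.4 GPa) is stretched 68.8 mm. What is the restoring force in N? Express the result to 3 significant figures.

1440 N

k = Gd⁴/(8D³N_a) = (80.4×10³)(4.7⁴)/(8·25.0³·15) = 20.924 N/mm
F = k·δ = 20.924 × 68.8 = 1439.6 N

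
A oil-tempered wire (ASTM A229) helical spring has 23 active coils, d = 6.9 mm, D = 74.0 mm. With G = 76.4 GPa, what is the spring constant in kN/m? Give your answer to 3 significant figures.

2.32 kN/m

k = Gd⁴/(8D³N_a) = (76.4×10³ × 6.9⁴) / (8 × 74.0³ × 23)
  = 1.73177e+08 / 7.45612e+07 = 2.3226 N/mm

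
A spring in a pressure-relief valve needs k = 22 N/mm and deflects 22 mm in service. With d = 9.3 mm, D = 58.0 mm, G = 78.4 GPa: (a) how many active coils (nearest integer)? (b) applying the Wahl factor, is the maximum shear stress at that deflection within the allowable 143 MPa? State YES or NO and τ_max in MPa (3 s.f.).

N_a = Gd⁴/(8D³k) = (78.4×10³)(9.3⁴)/(8·58.0³·22) = 17.08 → N_a = 17
Actual rate k = Gd⁴/(8D³·17) = 22.102 N/mm
Working load F = kδ = 22.102·22 = 486.24 N
C = 58.0/9.3 = 6.2366; K_W = (4C−1)/(4C−4)+0.615/C = 1.2418
τ_max = K_W·8FD/(πd³) = 1.2418·89.283 = 110.87 MPa
τ_max ≤ 143 MPa → acceptable

(a) 17 coils; (b) YES, τ_max = 111 MPa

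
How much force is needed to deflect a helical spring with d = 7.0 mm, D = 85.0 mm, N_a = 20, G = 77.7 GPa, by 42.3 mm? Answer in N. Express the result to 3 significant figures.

k = Gd⁴/(8D³N_a) = (77.7×10³)(7.0⁴)/(8·85.0³·20) = 1.8986 N/mm
F = k·δ = 1.8986 × 42.3 = 80.311 N

80.3 N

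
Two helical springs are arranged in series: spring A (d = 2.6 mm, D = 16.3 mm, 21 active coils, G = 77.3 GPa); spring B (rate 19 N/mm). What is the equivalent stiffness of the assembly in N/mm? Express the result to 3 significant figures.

3.87 N/mm

k_A = Gd⁴/(8D³N_a) = (77.3×10³)(2.6⁴)/(8·16.3³·21) = 4.8551 N/mm
Series: 1/k_eq = 1/4.8551 + 1/19 = 0.2586; k_eq = 3.867 N/mm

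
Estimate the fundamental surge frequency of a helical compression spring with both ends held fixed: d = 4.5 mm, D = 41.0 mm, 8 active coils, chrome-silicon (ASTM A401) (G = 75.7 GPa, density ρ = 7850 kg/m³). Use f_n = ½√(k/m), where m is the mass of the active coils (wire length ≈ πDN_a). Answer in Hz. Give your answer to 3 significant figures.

117 Hz

k = Gd⁴/(8D³N_a) = (75.7×10³)(4.5⁴)/(8·41.0³·8) = 7.0374 N/mm = 7037.4 N/m
Wire length L = πDN_a = π·41.0·8 = 1030.4 mm
m = ρ·(πd²/4)·L = 7850 × 15.904×10⁻⁶ m² × 1.0304 m = 0.12865 kg
f_n = ½√(k/m) = 0.5·√(7037.4/0.12865) = 0.5·√(54702) = 116.94 Hz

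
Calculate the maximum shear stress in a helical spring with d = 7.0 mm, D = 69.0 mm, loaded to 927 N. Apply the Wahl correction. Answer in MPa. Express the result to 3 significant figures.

545 MPa

Spring index C = D/d = 69.0/7.0 = 9.8571
K_W = (4C−1)/(4C−4) + 0.615/C = 38.429/35.429 + 0.0624 = 1.1471
τ₀ = 8FD/(πd³) = 8·927·69.0/(π·7.0³) = 511704/1077.6 = 474.87 MPa
τ_max = K·τ₀ = 1.1471 × 474.87 = 544.71 MPa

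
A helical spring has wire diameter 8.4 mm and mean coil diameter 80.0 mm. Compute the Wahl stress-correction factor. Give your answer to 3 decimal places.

C = D/d = 80.0/8.4 = 9.5238
K_W = (4C−1)/(4C−4) + 0.615/C = 37.095/34.095 + 0.0646 = 1.1526

1.153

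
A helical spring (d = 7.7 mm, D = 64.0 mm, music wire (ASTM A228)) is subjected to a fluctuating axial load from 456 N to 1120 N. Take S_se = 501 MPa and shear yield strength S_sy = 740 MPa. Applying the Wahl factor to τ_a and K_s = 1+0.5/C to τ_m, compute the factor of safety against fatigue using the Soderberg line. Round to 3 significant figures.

1.47

C = D/d = 64.0/7.7 = 8.3117; K_W = (4C−1)/(4C−4)+0.615/C = 1.1766; K_s = 1+0.5/C = 1.0602
F_a = (F_max−F_min)/2 = 332 N; F_m = (F_max+F_min)/2 = 788 N
τ_a = K_W·8F_aD/(πd³) = 1.1766 × 118.52 = 139.44 MPa
τ_m = K_s·8F_mD/(πd³) = 1.0602 × 281.3 = 298.22 MPa
Soderberg: 1/n_f = τ_a/S_se + τ_m/S_sy = 139.44/501 + 298.22/740 = 0.27833 + 0.40301 = 0.68134
n_f = 1/0.68134 = 1.468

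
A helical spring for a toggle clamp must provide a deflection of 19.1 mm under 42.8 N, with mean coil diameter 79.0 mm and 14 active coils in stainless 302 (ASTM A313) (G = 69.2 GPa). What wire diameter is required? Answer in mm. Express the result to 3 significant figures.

Required rate k = F/δ = 42.8/19.1 = 2.2408 N/mm
d = (8D³N_a·k / G)^(1/4) = (8·79.0³·14·2.2408 / (69.2×10³))^0.25
  = (1788.1)^0.25 = 6.5028 mm

6.50 mm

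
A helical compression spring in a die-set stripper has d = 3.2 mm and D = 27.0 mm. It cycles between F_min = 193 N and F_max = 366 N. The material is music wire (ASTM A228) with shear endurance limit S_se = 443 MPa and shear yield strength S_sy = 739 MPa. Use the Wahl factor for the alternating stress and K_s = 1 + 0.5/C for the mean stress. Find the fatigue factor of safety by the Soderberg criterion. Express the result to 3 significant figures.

C = D/d = 27.0/3.2 = 8.4375; K_W = (4C−1)/(4C−4)+0.615/C = 1.1737; K_s = 1+0.5/C = 1.0593
F_a = (F_max−F_min)/2 = 86.5 N; F_m = (F_max+F_min)/2 = 279.5 N
τ_a = K_W·8F_aD/(πd³) = 1.1737 × 181.5 = 213.03 MPa
τ_m = K_s·8F_mD/(πd³) = 1.0593 × 586.46 = 621.21 MPa
Soderberg: 1/n_f = τ_a/S_se + τ_m/S_sy = 213.03/443 + 621.21/739 = 0.48088 + 0.84061 = 1.3215
n_f = 1/1.3215 = 0.7567

0.757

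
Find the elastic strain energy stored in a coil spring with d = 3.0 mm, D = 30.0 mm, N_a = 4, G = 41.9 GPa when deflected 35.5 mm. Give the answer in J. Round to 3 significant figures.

k = Gd⁴/(8D³N_a) = (41.9×10³)(3.0⁴)/(8·30.0³·4) = 3.9281 N/mm
U = ½kδ² = 0.5 × 3.9281 × 35.5² = 2475.2 N·mm = 2.4752 J

2.48 J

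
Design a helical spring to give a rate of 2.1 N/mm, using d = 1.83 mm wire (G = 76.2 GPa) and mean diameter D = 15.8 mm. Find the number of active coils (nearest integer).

N_a = Gd⁴/(8D³k) = (76.2×10³ × 1.83⁴)/(8 × 15.8³ × 2.1)
    = 854593 / 66264.4 = 12.9 → 13 coils

13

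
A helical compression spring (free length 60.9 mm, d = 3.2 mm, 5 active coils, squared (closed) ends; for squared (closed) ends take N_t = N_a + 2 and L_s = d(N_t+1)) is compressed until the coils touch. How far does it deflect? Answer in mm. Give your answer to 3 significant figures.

35.3 mm

N_t = 7; L_s = 3.2·8 = 25.6 mm
δ_solid = L₀ − L_s = 60.9 − 25.6 = 35.3 mm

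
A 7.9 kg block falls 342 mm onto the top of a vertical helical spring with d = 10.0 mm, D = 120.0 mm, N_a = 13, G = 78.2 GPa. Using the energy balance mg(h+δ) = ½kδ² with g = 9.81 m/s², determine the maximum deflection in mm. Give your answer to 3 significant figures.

k = Gd⁴/(8D³N_a) = (78.2×10³)(10.0⁴)/(8·120.0³·13) = 4.3514 N/mm
W = mg = 7.9 × 9.81 = 77.499 N
½kδ² − Wδ − Wh = 0 → δ = (W + √(W² + 2kWh))/k
δ = (77.499 + √(6006.1 + 230665))/4.3514 = (77.499 + 486.49)/4.3514 = 129.61 mm

130 mm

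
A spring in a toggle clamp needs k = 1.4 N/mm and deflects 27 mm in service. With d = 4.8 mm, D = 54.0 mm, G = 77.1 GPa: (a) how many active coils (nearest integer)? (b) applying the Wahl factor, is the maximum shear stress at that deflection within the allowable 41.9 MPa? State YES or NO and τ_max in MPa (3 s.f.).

N_a = Gd⁴/(8D³k) = (77.1×10³)(4.8⁴)/(8·54.0³·1.4) = 23.21 → N_a = 23
Actual rate k = Gd⁴/(8D³·23) = 1.4126 N/mm
Working load F = kδ = 1.4126·27 = 38.14 N
C = 54.0/4.8 = 11.2500; K_W = (4C−1)/(4C−4)+0.615/C = 1.1278
τ_max = K_W·8FD/(πd³) = 1.1278·47.424 = 53.486 MPa
τ_max > 41.9 MPa → exceeds allowable

(a) 23 coils; (b) NO, τ_max = 53.5 MPa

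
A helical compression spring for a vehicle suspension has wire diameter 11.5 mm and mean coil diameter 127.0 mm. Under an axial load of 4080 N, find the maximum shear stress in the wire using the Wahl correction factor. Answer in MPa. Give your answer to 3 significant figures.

981 MPa

Spring index C = D/d = 127.0/11.5 = 11.0435
K_W = (4C−1)/(4C−4) + 0.615/C = 43.174/40.174 + 0.0557 = 1.1304
τ₀ = 8FD/(πd³) = 8·4080·127.0/(π·11.5³) = 4.14528e+06/4778 = 867.58 MPa
τ_max = K·τ₀ = 1.1304 × 867.58 = 980.68 MPa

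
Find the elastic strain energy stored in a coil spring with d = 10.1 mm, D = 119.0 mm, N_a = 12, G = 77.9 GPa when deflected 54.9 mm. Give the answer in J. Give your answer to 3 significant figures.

k = Gd⁴/(8D³N_a) = (77.9×10³)(10.1⁴)/(8·119.0³·12) = 5.0108 N/mm
U = ½kδ² = 0.5 × 5.0108 × 54.9² = 7551.4 N·mm = 7.5514 J

7.55 J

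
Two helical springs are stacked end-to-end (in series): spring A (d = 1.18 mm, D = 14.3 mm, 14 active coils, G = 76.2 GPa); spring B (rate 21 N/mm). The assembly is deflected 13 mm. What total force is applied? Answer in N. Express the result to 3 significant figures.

5.74 N

k_A = Gd⁴/(8D³N_a) = (76.2×10³)(1.18⁴)/(8·14.3³·14) = 0.45108 N/mm
Series: 1/k_eq = 1/0.45108 + 1/21 = 2.2645; k_eq = 0.4416 N/mm
F = k_eq·δ = 0.4416·13 = 5.7408 N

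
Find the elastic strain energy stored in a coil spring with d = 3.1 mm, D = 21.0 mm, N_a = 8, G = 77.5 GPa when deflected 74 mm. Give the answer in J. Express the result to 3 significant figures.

33.1 J

k = Gd⁴/(8D³N_a) = (77.5×10³)(3.1⁴)/(8·21.0³·8) = 12.076 N/mm
U = ½kδ² = 0.5 × 12.076 × 74² = 33063 N·mm = 33.063 J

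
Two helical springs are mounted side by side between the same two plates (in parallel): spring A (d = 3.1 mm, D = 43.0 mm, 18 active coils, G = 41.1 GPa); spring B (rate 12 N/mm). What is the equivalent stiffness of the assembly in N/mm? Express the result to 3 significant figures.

12.3 N/mm

k_A = Gd⁴/(8D³N_a) = (41.1×10³)(3.1⁴)/(8·43.0³·18) = 0.33153 N/mm
Parallel: k_eq = 0.33153 + 12 = 12.332 N/mm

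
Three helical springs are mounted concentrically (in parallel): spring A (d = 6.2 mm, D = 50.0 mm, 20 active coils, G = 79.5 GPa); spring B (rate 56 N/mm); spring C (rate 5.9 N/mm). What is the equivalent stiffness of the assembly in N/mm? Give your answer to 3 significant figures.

67.8 N/mm

k_A = Gd⁴/(8D³N_a) = (79.5×10³)(6.2⁴)/(8·50.0³·20) = 5.8736 N/mm
Parallel: k_eq = 5.8736 + 56 + 5.9 = 67.774 N/mm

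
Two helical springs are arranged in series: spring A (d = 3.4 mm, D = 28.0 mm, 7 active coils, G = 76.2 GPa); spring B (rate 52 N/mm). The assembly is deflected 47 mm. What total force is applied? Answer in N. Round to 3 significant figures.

k_A = Gd⁴/(8D³N_a) = (76.2×10³)(3.4⁴)/(8·28.0³·7) = 8.2834 N/mm
Series: 1/k_eq = 1/8.2834 + 1/52 = 0.13995; k_eq = 7.1452 N/mm
F = k_eq·δ = 7.1452·47 = 335.82 N

336 N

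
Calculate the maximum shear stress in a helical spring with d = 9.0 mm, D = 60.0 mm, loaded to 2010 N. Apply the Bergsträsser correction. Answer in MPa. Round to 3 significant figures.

510 MPa

Spring index C = D/d = 60.0/9.0 = 6.6667
K_B = (4C+2)/(4C−3) = 28.667/23.667 = 1.2113
τ₀ = 8FD/(πd³) = 8·2010·60.0/(π·9.0³) = 964800/2290.2 = 421.27 MPa
τ_max = K·τ₀ = 1.2113 × 421.27 = 510.27 MPa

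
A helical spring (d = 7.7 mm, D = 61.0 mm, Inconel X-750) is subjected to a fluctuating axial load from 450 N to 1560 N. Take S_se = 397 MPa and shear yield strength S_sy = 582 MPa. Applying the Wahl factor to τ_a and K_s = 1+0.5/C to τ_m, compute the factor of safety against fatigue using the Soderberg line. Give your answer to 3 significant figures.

C = D/d = 61.0/7.7 = 7.9221; K_W = (4C−1)/(4C−4)+0.615/C = 1.1860; K_s = 1+0.5/C = 1.0631
F_a = (F_max−F_min)/2 = 555 N; F_m = (F_max+F_min)/2 = 1005 N
τ_a = K_W·8F_aD/(πd³) = 1.1860 × 188.84 = 223.96 MPa
τ_m = K_s·8F_mD/(πd³) = 1.0631 × 341.95 = 363.53 MPa
Soderberg: 1/n_f = τ_a/S_se + τ_m/S_sy = 223.96/397 + 363.53/582 = 0.56413 + 0.62463 = 1.1888
n_f = 1/1.1888 = 0.8412

0.841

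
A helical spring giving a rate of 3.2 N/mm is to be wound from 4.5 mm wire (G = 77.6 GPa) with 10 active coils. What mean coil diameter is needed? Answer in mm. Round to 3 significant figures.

49.9 mm

D = (Gd⁴/(8N_a·k))^(1/3) = (77.6×10³·4.5⁴/(8·10·3.2))^(1/3)
  = (124300)^(1/3) = 49.9065 mm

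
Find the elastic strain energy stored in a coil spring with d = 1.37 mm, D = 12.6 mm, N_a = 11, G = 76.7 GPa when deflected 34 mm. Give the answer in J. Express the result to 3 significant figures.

k = Gd⁴/(8D³N_a) = (76.7×10³)(1.37⁴)/(8·12.6³·11) = 1.5349 N/mm
U = ½kδ² = 0.5 × 1.5349 × 34² = 887.18 N·mm = 0.88718 J

0.887 J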